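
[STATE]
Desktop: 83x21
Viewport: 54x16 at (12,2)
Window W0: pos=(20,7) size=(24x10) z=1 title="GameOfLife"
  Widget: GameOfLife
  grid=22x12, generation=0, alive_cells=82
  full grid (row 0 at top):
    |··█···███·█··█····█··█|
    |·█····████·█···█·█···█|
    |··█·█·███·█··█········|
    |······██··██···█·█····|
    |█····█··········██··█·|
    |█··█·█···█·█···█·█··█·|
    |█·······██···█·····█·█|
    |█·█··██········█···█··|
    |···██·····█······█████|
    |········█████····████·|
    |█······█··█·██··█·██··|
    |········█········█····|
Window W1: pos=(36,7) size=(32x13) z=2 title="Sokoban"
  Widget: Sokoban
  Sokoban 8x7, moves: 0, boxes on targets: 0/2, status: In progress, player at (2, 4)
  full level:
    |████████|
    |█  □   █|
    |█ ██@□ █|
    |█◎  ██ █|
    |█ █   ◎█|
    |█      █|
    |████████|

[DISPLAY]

                                                      
                                                      
                                                      
                                                      
                                                      
        ┏━━━━━━━━━━━━━━━┏━━━━━━━━━━━━━━━━━━━━━━━━━━━━━
        ┃ GameOfLife    ┃ Sokoban                     
        ┠───────────────┠─────────────────────────────
        ┃Gen: 0         ┃████████                     
        ┃······██··██···┃█  □   █                     
        ┃█····█·········┃█ ██@□ █                     
        ┃█··█·█···█·█···┃█◎  ██ █                     
        ┃█·······██···█·┃█ █   ◎█                     
        ┃█·█··██········┃█      █                     
        ┗━━━━━━━━━━━━━━━┃████████                     
                        ┃Moves: 0  0/2                


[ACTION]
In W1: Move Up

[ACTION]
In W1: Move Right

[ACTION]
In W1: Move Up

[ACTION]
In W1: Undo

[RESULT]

                                                      
                                                      
                                                      
                                                      
                                                      
        ┏━━━━━━━━━━━━━━━┏━━━━━━━━━━━━━━━━━━━━━━━━━━━━━
        ┃ GameOfLife    ┃ Sokoban                     
        ┠───────────────┠─────────────────────────────
        ┃Gen: 0         ┃████████                     
        ┃······██··██···┃█  □@  █                     
        ┃█····█·········┃█ ██ □ █                     
        ┃█··█·█···█·█···┃█◎  ██ █                     
        ┃█·······██···█·┃█ █   ◎█                     
        ┃█·█··██········┃█      █                     
        ┗━━━━━━━━━━━━━━━┃████████                     
                        ┃Moves: 1  0/2                


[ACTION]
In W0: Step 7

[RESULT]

                                                      
                                                      
                                                      
                                                      
                                                      
        ┏━━━━━━━━━━━━━━━┏━━━━━━━━━━━━━━━━━━━━━━━━━━━━━
        ┃ GameOfLife    ┃ Sokoban                     
        ┠───────────────┠─────────────────────────────
        ┃Gen: 7         ┃████████                     
        ┃███··███··██···┃█  □@  █                     
        ┃██····█·█·█····┃█ ██ □ █                     
        ┃···███···█·····┃█◎  ██ █                     
        ┃···············┃█ █   ◎█                     
        ┃·····█·█······█┃█      █                     
        ┗━━━━━━━━━━━━━━━┃████████                     
                        ┃Moves: 1  0/2                


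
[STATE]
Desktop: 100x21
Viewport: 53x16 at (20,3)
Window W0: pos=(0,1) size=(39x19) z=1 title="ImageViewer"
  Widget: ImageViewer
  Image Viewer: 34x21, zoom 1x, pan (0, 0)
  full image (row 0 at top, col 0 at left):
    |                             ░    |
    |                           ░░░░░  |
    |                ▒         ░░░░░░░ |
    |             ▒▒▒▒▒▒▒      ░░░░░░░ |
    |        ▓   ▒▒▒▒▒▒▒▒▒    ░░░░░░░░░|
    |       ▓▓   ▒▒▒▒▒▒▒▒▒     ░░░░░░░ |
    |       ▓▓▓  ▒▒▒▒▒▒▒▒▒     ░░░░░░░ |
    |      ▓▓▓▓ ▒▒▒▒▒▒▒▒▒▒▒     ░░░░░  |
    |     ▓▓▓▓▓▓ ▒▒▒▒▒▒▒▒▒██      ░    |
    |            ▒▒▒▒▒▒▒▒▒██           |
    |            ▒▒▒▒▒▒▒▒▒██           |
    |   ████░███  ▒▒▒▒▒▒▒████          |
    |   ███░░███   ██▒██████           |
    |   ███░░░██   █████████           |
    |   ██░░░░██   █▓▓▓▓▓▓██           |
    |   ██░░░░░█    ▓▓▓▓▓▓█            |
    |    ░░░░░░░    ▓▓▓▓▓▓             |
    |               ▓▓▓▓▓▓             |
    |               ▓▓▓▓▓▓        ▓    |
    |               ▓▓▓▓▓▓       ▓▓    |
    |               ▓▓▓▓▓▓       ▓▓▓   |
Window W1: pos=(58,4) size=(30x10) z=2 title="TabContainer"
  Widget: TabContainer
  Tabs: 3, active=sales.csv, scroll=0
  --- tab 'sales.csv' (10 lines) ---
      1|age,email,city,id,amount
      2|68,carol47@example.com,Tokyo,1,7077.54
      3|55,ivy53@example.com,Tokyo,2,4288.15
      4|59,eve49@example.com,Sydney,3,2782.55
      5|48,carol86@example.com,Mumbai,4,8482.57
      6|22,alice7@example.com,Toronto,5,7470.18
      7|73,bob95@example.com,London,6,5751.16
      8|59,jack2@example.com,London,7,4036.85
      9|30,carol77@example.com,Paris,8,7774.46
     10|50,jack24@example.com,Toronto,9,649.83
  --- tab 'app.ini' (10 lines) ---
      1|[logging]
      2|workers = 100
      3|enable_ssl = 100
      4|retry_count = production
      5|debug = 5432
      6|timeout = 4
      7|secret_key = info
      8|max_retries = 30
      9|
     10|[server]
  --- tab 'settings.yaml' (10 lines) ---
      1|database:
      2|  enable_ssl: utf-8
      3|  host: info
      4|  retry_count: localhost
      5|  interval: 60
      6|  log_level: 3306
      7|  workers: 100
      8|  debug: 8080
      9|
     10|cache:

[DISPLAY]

──────────────────┨                                  
          ░       ┃                   ┏━━━━━━━━━━━━━━
        ░░░░░     ┃                   ┃ TabContainer 
       ░░░░░░░    ┃                   ┠──────────────
▒      ░░░░░░░    ┃                   ┃[sales.csv]│ a
▒▒    ░░░░░░░░░   ┃                   ┃──────────────
▒▒     ░░░░░░░    ┃                   ┃age,email,city
▒▒     ░░░░░░░    ┃                   ┃68,carol47@exa
▒▒▒     ░░░░░     ┃                   ┃55,ivy53@examp
▒▒██      ░       ┃                   ┃59,eve49@examp
▒▒██              ┃                   ┗━━━━━━━━━━━━━━
▒▒██              ┃                                  
▒████             ┃                                  
████              ┃                                  
████              ┃                                  
▓▓██              ┃                                  


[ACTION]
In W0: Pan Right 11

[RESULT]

──────────────────┨                                  
                  ┃                   ┏━━━━━━━━━━━━━━
░░                ┃                   ┃ TabContainer 
░░░               ┃                   ┠──────────────
░░░               ┃                   ┃[sales.csv]│ a
░░░░              ┃                   ┃──────────────
░░░               ┃                   ┃age,email,city
░░░               ┃                   ┃68,carol47@exa
░░                ┃                   ┃55,ivy53@examp
                  ┃                   ┃59,eve49@examp
                  ┃                   ┗━━━━━━━━━━━━━━
                  ┃                                  
                  ┃                                  
                  ┃                                  
                  ┃                                  
                  ┃                                  


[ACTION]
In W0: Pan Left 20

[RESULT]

──────────────────┨                                  
          ░       ┃                   ┏━━━━━━━━━━━━━━
        ░░░░░     ┃                   ┃ TabContainer 
       ░░░░░░░    ┃                   ┠──────────────
▒      ░░░░░░░    ┃                   ┃[sales.csv]│ a
▒▒    ░░░░░░░░░   ┃                   ┃──────────────
▒▒     ░░░░░░░    ┃                   ┃age,email,city
▒▒     ░░░░░░░    ┃                   ┃68,carol47@exa
▒▒▒     ░░░░░     ┃                   ┃55,ivy53@examp
▒▒██      ░       ┃                   ┃59,eve49@examp
▒▒██              ┃                   ┗━━━━━━━━━━━━━━
▒▒██              ┃                                  
▒████             ┃                                  
████              ┃                                  
████              ┃                                  
▓▓██              ┃                                  


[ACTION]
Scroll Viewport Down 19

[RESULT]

        ░░░░░     ┃                   ┃ TabContainer 
       ░░░░░░░    ┃                   ┠──────────────
▒      ░░░░░░░    ┃                   ┃[sales.csv]│ a
▒▒    ░░░░░░░░░   ┃                   ┃──────────────
▒▒     ░░░░░░░    ┃                   ┃age,email,city
▒▒     ░░░░░░░    ┃                   ┃68,carol47@exa
▒▒▒     ░░░░░     ┃                   ┃55,ivy53@examp
▒▒██      ░       ┃                   ┃59,eve49@examp
▒▒██              ┃                   ┗━━━━━━━━━━━━━━
▒▒██              ┃                                  
▒████             ┃                                  
████              ┃                                  
████              ┃                                  
▓▓██              ┃                                  
━━━━━━━━━━━━━━━━━━┛                                  
                                                     


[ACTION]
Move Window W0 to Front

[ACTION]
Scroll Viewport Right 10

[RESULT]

░░░     ┃                   ┃ TabContainer           
░░░░    ┃                   ┠────────────────────────
░░░░    ┃                   ┃[sales.csv]│ app.ini │ s
░░░░░   ┃                   ┃────────────────────────
░░░░    ┃                   ┃age,email,city,id,amount
░░░░    ┃                   ┃68,carol47@example.com,T
░░░     ┃                   ┃55,ivy53@example.com,Tok
░       ┃                   ┃59,eve49@example.com,Syd
        ┃                   ┗━━━━━━━━━━━━━━━━━━━━━━━━
        ┃                                            
        ┃                                            
        ┃                                            
        ┃                                            
        ┃                                            
━━━━━━━━┛                                            
                                                     


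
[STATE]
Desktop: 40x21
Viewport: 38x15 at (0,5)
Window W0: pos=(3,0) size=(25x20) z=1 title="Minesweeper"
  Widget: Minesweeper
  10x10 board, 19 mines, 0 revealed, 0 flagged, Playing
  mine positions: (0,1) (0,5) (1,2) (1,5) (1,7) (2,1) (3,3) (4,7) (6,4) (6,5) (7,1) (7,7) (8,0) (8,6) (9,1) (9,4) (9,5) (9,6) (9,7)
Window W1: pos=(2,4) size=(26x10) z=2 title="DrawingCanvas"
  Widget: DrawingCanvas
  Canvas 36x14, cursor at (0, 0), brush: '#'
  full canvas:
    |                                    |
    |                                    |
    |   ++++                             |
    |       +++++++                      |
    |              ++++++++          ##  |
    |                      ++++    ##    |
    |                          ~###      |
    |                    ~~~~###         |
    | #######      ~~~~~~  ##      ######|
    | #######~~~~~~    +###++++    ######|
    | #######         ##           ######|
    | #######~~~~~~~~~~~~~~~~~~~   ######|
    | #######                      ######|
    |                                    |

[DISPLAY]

  ┃ DrawingCanvas          ┃          
  ┠────────────────────────┨          
  ┃+                       ┃          
  ┃                        ┃          
  ┃   ++++                 ┃          
  ┃       +++++++          ┃          
  ┃              ++++++++  ┃          
  ┃                      ++┃          
  ┗━━━━━━━━━━━━━━━━━━━━━━━━┛          
   ┃                       ┃          
   ┃                       ┃          
   ┃                       ┃          
   ┃                       ┃          
   ┃                       ┃          
   ┗━━━━━━━━━━━━━━━━━━━━━━━┛          


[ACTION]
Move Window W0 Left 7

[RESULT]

┃■┃ DrawingCanvas          ┃          
┃■┠────────────────────────┨          
┃■┃+                       ┃          
┃■┃                        ┃          
┃■┃   ++++                 ┃          
┃■┃       +++++++          ┃          
┃■┃              ++++++++  ┃          
┃■┃                      ++┃          
┃ ┗━━━━━━━━━━━━━━━━━━━━━━━━┛          
┃                       ┃             
┃                       ┃             
┃                       ┃             
┃                       ┃             
┃                       ┃             
┗━━━━━━━━━━━━━━━━━━━━━━━┛             


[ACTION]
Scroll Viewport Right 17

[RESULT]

┃ DrawingCanvas          ┃            
┠────────────────────────┨            
┃+                       ┃            
┃                        ┃            
┃   ++++                 ┃            
┃       +++++++          ┃            
┃              ++++++++  ┃            
┃                      ++┃            
┗━━━━━━━━━━━━━━━━━━━━━━━━┛            
                      ┃               
                      ┃               
                      ┃               
                      ┃               
                      ┃               
━━━━━━━━━━━━━━━━━━━━━━┛               


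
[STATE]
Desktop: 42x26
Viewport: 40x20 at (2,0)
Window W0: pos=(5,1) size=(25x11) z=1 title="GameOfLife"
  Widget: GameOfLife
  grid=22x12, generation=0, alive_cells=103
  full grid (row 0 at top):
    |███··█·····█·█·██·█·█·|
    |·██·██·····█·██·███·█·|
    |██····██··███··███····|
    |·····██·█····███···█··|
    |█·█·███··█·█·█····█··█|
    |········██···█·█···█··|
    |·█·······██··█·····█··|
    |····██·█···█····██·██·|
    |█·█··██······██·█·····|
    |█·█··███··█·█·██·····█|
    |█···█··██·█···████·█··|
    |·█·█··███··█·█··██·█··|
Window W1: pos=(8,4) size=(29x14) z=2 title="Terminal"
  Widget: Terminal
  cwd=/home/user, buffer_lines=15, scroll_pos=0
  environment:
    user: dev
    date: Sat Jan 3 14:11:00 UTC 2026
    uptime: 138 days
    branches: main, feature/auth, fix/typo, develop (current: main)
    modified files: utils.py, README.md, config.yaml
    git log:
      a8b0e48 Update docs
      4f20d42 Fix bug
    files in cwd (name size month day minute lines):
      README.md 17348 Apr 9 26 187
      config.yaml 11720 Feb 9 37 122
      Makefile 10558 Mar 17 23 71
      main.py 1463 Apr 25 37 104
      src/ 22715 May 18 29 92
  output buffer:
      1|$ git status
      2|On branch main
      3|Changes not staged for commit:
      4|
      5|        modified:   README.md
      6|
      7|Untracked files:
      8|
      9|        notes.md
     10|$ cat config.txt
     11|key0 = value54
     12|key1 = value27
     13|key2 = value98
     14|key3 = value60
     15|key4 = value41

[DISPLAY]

                                        
   ┏━━━━━━━━━━━━━━━━━━━━━━━┓            
   ┃ GameOfLife            ┃            
   ┠───────────────────────┨            
   ┃Ge┏━━━━━━━━━━━━━━━━━━━━━━━━━━━┓     
   ┃··┃ Terminal                  ┃     
   ┃█·┠───────────────────────────┨     
   ┃··┃$ git status               ┃     
   ┃·█┃On branch main             ┃     
   ┃··┃Changes not staged for comm┃     
   ┃█·┃                           ┃     
   ┗━━┃        modified:   README.┃     
      ┃                           ┃     
      ┃Untracked files:           ┃     
      ┃                           ┃     
      ┃        notes.md           ┃     
      ┃$ cat config.txt           ┃     
      ┗━━━━━━━━━━━━━━━━━━━━━━━━━━━┛     
                                        
                                        


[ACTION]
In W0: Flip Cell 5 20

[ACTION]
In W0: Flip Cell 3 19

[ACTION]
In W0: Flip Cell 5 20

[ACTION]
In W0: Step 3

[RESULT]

                                        
   ┏━━━━━━━━━━━━━━━━━━━━━━━┓            
   ┃ GameOfLife            ┃            
   ┠───────────────────────┨            
   ┃Ge┏━━━━━━━━━━━━━━━━━━━━━━━━━━━┓     
   ┃█·┃ Terminal                  ┃     
   ┃··┠───────────────────────────┨     
   ┃··┃$ git status               ┃     
   ┃··┃On branch main             ┃     
   ┃··┃Changes not staged for comm┃     
   ┃··┃                           ┃     
   ┗━━┃        modified:   README.┃     
      ┃                           ┃     
      ┃Untracked files:           ┃     
      ┃                           ┃     
      ┃        notes.md           ┃     
      ┃$ cat config.txt           ┃     
      ┗━━━━━━━━━━━━━━━━━━━━━━━━━━━┛     
                                        
                                        


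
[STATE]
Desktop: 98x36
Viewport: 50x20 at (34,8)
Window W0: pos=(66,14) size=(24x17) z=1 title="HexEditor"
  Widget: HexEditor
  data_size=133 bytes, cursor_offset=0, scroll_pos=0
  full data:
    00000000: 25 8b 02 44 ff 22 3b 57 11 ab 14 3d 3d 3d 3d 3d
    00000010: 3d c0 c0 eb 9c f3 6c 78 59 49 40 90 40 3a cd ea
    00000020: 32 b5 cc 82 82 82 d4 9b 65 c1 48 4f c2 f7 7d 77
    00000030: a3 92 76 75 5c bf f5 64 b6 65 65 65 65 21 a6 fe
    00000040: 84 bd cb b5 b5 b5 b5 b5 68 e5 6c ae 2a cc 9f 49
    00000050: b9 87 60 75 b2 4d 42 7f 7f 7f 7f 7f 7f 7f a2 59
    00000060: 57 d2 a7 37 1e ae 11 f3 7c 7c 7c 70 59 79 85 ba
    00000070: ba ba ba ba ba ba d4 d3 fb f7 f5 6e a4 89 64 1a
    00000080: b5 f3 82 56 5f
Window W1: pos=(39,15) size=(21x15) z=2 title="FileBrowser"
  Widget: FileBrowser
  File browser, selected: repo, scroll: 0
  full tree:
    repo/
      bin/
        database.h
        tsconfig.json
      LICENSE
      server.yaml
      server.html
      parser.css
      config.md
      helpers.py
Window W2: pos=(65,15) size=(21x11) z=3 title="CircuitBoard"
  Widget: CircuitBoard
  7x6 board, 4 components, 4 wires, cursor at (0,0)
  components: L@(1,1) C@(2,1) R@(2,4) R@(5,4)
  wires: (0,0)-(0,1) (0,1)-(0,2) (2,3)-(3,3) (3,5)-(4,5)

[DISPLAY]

                                                  
                                                  
                                                  
                                                  
                                                  
                                                  
                                ┏━━━━━━━━━━━━━━━━━
     ┏━━━━━━━━━━━━━━━━━━━┓     ┏━━━━━━━━━━━━━━━━━━
     ┃ FileBrowser       ┃     ┃ CircuitBoard     
     ┠───────────────────┨     ┠──────────────────
     ┃> [-] repo/        ┃     ┃   0 1 2 3 4 5 6  
     ┃    [+] bin/       ┃     ┃0  [.]─ · ─ ·     
     ┃    LICENSE        ┃     ┃                  
     ┃    server.yaml    ┃     ┃1       L         
     ┃    server.html    ┃     ┃                  
     ┃    parser.css     ┃     ┃2       C       · 
     ┃    config.md      ┃     ┃                │ 
     ┃    helpers.py     ┃     ┗━━━━━━━━━━━━━━━━━━
     ┃                   ┃      ┃                 
     ┃                   ┃      ┃                 


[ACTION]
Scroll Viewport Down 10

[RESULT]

     ┃ FileBrowser       ┃     ┃ CircuitBoard     
     ┠───────────────────┨     ┠──────────────────
     ┃> [-] repo/        ┃     ┃   0 1 2 3 4 5 6  
     ┃    [+] bin/       ┃     ┃0  [.]─ · ─ ·     
     ┃    LICENSE        ┃     ┃                  
     ┃    server.yaml    ┃     ┃1       L         
     ┃    server.html    ┃     ┃                  
     ┃    parser.css     ┃     ┃2       C       · 
     ┃    config.md      ┃     ┃                │ 
     ┃    helpers.py     ┃     ┗━━━━━━━━━━━━━━━━━━
     ┃                   ┃      ┃                 
     ┃                   ┃      ┃                 
     ┃                   ┃      ┃                 
     ┗━━━━━━━━━━━━━━━━━━━┛      ┃                 
                                ┗━━━━━━━━━━━━━━━━━
                                                  
                                                  
                                                  
                                                  
                                                  


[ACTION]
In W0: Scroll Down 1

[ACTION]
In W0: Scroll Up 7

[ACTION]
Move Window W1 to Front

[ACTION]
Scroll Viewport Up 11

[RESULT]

                                                  
                                                  
                                                  
                                                  
                                                  
                                                  
                                                  
                                                  
                                                  
                                ┏━━━━━━━━━━━━━━━━━
     ┏━━━━━━━━━━━━━━━━━━━┓     ┏━━━━━━━━━━━━━━━━━━
     ┃ FileBrowser       ┃     ┃ CircuitBoard     
     ┠───────────────────┨     ┠──────────────────
     ┃> [-] repo/        ┃     ┃   0 1 2 3 4 5 6  
     ┃    [+] bin/       ┃     ┃0  [.]─ · ─ ·     
     ┃    LICENSE        ┃     ┃                  
     ┃    server.yaml    ┃     ┃1       L         
     ┃    server.html    ┃     ┃                  
     ┃    parser.css     ┃     ┃2       C       · 
     ┃    config.md      ┃     ┃                │ 


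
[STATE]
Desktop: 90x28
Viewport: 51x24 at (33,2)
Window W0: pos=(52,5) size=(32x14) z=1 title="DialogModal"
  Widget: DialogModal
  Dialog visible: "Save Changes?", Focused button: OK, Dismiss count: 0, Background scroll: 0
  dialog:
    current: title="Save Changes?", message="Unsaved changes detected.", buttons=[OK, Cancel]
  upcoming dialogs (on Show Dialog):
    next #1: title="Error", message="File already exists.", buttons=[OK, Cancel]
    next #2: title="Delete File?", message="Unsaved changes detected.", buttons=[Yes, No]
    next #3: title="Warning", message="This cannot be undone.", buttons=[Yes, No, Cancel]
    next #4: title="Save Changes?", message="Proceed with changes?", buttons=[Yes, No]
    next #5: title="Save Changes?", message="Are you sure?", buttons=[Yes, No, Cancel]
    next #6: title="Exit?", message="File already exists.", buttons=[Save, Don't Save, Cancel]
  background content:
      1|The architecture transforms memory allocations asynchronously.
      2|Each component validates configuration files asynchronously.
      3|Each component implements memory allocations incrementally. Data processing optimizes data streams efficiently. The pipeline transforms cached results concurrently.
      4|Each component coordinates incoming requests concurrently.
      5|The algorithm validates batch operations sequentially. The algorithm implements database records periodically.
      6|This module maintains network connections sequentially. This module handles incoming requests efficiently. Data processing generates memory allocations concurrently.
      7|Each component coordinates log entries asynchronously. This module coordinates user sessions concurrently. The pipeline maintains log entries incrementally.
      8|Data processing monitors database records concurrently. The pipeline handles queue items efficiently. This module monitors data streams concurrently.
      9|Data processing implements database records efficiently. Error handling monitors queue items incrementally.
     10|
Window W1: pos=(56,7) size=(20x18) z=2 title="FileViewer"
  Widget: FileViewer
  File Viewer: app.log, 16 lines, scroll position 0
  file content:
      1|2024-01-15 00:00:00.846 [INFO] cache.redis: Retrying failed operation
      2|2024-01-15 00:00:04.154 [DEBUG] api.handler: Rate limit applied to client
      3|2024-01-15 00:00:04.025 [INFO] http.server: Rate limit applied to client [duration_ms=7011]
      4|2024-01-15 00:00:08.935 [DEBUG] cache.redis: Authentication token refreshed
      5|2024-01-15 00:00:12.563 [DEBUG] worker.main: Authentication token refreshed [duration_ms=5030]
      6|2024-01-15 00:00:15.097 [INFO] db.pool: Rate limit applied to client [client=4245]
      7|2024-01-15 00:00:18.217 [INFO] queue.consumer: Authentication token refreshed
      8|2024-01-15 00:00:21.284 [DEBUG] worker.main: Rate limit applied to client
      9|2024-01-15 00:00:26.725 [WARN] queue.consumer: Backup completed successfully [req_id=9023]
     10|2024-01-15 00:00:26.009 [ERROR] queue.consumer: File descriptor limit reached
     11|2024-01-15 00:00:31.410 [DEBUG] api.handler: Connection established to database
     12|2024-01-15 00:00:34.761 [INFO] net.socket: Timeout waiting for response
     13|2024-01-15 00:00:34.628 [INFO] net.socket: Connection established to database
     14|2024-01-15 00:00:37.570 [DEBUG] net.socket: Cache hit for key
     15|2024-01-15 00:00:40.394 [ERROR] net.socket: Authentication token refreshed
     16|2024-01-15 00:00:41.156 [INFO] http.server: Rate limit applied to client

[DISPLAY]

                                                   
                                                   
                                                   
                   ┏━━━━━━━━━━━━━━━━━━━━━━━━━━━━━━┓
                   ┃ DialogModal                  ┃
                   ┠───┏━━━━━━━━━━━━━━━━━━┓───────┨
                   ┃The┃ FileViewer       ┃orms me┃
                   ┃Eac┠──────────────────┨s confi┃
                   ┃Ea┌┃2024-01-15 00:00:▲┃────┐mo┃
                   ┃Ea│┃2024-01-15 00:00:█┃    │nc┃
                   ┃Th│┃2024-01-15 00:00:░┃cted│h ┃
                   ┃Th│┃2024-01-15 00:00:░┃    │k ┃
                   ┃Ea└┃2024-01-15 00:00:░┃────┘og┃
                   ┃Dat┃2024-01-15 00:00:░┃s datab┃
                   ┃Dat┃2024-01-15 00:00:░┃nts dat┃
                   ┃   ┃2024-01-15 00:00:░┃       ┃
                   ┗━━━┃2024-01-15 00:00:░┃━━━━━━━┛
                       ┃2024-01-15 00:00:░┃        
                       ┃2024-01-15 00:00:░┃        
                       ┃2024-01-15 00:00:░┃        
                       ┃2024-01-15 00:00:░┃        
                       ┃2024-01-15 00:00:▼┃        
                       ┗━━━━━━━━━━━━━━━━━━┛        
                                                   


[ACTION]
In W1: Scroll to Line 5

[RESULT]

                                                   
                                                   
                                                   
                   ┏━━━━━━━━━━━━━━━━━━━━━━━━━━━━━━┓
                   ┃ DialogModal                  ┃
                   ┠───┏━━━━━━━━━━━━━━━━━━┓───────┨
                   ┃The┃ FileViewer       ┃orms me┃
                   ┃Eac┠──────────────────┨s confi┃
                   ┃Ea┌┃2024-01-15 00:00:▲┃────┐mo┃
                   ┃Ea│┃2024-01-15 00:00:░┃    │nc┃
                   ┃Th│┃2024-01-15 00:00:░┃cted│h ┃
                   ┃Th│┃2024-01-15 00:00:░┃    │k ┃
                   ┃Ea└┃2024-01-15 00:00:░┃────┘og┃
                   ┃Dat┃2024-01-15 00:00:░┃s datab┃
                   ┃Dat┃2024-01-15 00:00:░┃nts dat┃
                   ┃   ┃2024-01-15 00:00:░┃       ┃
                   ┗━━━┃2024-01-15 00:00:░┃━━━━━━━┛
                       ┃2024-01-15 00:00:░┃        
                       ┃2024-01-15 00:00:░┃        
                       ┃2024-01-15 00:00:░┃        
                       ┃2024-01-15 00:00:█┃        
                       ┃2024-01-15 00:00:▼┃        
                       ┗━━━━━━━━━━━━━━━━━━┛        
                                                   


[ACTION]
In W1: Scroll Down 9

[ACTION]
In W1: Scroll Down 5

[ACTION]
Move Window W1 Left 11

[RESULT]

                                                   
                                                   
                                                   
                   ┏━━━━━━━━━━━━━━━━━━━━━━━━━━━━━━┓
                   ┃ DialogModal                  ┃
            ┏━━━━━━━━━━━━━━━━━━┓──────────────────┨
            ┃ FileViewer       ┃ture transforms me┃
            ┠──────────────────┨nt validates confi┃
            ┃2024-01-15 00:00:▲┃───────────────┐mo┃
            ┃2024-01-15 00:00:░┃ Changes?      │nc┃
            ┃2024-01-15 00:00:░┃hanges detected│h ┃
            ┃2024-01-15 00:00:░┃  Cancel       │k ┃
            ┃2024-01-15 00:00:░┃───────────────┘og┃
            ┃2024-01-15 00:00:░┃ing monitors datab┃
            ┃2024-01-15 00:00:░┃ing implements dat┃
            ┃2024-01-15 00:00:░┃                  ┃
            ┃2024-01-15 00:00:░┃━━━━━━━━━━━━━━━━━━┛
            ┃2024-01-15 00:00:░┃                   
            ┃2024-01-15 00:00:░┃                   
            ┃2024-01-15 00:00:░┃                   
            ┃2024-01-15 00:00:█┃                   
            ┃2024-01-15 00:00:▼┃                   
            ┗━━━━━━━━━━━━━━━━━━┛                   
                                                   


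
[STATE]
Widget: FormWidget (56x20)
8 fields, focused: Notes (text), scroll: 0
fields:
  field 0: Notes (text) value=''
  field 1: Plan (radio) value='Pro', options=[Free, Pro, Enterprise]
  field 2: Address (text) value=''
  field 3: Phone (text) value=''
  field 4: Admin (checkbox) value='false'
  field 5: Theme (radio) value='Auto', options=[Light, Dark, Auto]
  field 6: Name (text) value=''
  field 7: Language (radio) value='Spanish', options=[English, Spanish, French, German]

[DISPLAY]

> Notes:      [                                        ]
  Plan:       ( ) Free  (●) Pro  ( ) Enterprise         
  Address:    [                                        ]
  Phone:      [                                        ]
  Admin:      [ ]                                       
  Theme:      ( ) Light  ( ) Dark  (●) Auto             
  Name:       [                                        ]
  Language:   ( ) English  (●) Spanish  ( ) French  ( ) 
                                                        
                                                        
                                                        
                                                        
                                                        
                                                        
                                                        
                                                        
                                                        
                                                        
                                                        
                                                        


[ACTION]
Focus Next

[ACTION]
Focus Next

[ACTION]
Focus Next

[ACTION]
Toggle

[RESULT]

  Notes:      [                                        ]
  Plan:       ( ) Free  (●) Pro  ( ) Enterprise         
  Address:    [                                        ]
> Phone:      [                                        ]
  Admin:      [ ]                                       
  Theme:      ( ) Light  ( ) Dark  (●) Auto             
  Name:       [                                        ]
  Language:   ( ) English  (●) Spanish  ( ) French  ( ) 
                                                        
                                                        
                                                        
                                                        
                                                        
                                                        
                                                        
                                                        
                                                        
                                                        
                                                        
                                                        


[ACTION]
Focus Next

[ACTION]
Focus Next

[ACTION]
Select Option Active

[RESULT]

  Notes:      [                                        ]
  Plan:       ( ) Free  (●) Pro  ( ) Enterprise         
  Address:    [                                        ]
  Phone:      [                                        ]
  Admin:      [ ]                                       
> Theme:      ( ) Light  ( ) Dark  (●) Auto             
  Name:       [                                        ]
  Language:   ( ) English  (●) Spanish  ( ) French  ( ) 
                                                        
                                                        
                                                        
                                                        
                                                        
                                                        
                                                        
                                                        
                                                        
                                                        
                                                        
                                                        


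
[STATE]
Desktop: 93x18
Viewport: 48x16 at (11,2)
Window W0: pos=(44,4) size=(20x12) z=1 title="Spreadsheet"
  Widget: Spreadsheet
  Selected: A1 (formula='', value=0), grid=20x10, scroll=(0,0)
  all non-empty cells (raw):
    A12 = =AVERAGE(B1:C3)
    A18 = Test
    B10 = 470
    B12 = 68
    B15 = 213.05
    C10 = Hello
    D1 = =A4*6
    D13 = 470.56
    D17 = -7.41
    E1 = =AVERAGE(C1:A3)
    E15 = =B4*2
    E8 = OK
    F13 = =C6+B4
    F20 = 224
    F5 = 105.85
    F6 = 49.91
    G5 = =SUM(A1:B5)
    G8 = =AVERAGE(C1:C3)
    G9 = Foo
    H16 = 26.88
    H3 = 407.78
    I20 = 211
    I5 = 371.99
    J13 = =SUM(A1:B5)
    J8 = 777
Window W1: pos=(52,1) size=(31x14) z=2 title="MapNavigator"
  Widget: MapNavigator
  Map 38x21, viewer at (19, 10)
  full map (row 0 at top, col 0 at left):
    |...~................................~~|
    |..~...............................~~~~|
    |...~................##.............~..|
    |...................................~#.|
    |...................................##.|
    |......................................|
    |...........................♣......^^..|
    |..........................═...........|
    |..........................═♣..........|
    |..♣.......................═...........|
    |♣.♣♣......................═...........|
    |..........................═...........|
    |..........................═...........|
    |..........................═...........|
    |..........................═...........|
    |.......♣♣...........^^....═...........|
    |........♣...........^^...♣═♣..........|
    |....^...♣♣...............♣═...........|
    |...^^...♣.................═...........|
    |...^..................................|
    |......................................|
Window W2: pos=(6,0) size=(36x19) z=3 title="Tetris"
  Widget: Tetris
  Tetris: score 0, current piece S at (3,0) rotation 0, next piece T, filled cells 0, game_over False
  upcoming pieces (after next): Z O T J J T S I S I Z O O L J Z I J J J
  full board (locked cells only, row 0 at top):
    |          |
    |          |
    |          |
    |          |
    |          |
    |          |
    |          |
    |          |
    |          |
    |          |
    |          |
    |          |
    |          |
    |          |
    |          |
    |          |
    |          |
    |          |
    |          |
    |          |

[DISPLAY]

──────────────────────────────┨          ┃ MapNa
      │Next:                  ┃          ┠──────
      │ ▒                     ┃  ┏━━━━━━━┃......
      │▒▒▒                    ┃  ┃ Spread┃......
      │                       ┃  ┠───────┃......
      │                       ┃  ┃A1:    ┃......
      │                       ┃  ┃       ┃......
      │Score:                 ┃  ┃-------┃......
      │0                      ┃  ┃  1    ┃......
      │                       ┃  ┃  2    ┃......
      │                       ┃  ┃  3    ┃......
      │                       ┃  ┃  4    ┃......
      │                       ┃  ┃  5    ┗━━━━━━
      │                       ┃  ┗━━━━━━━━━━━━━━
      │                       ┃                 
      │                       ┃                 


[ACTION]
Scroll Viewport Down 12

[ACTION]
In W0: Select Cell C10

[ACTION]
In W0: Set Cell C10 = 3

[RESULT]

──────────────────────────────┨          ┃ MapNa
      │Next:                  ┃          ┠──────
      │ ▒                     ┃  ┏━━━━━━━┃......
      │▒▒▒                    ┃  ┃ Spread┃......
      │                       ┃  ┠───────┃......
      │                       ┃  ┃C10: 3 ┃......
      │                       ┃  ┃       ┃......
      │Score:                 ┃  ┃-------┃......
      │0                      ┃  ┃  1    ┃......
      │                       ┃  ┃  2    ┃......
      │                       ┃  ┃  3    ┃......
      │                       ┃  ┃  4    ┃......
      │                       ┃  ┃  5    ┗━━━━━━
      │                       ┃  ┗━━━━━━━━━━━━━━
      │                       ┃                 
      │                       ┃                 
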